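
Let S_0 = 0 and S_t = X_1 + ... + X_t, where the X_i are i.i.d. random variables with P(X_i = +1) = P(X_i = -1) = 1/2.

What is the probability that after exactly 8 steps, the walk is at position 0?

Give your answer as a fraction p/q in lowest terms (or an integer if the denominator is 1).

Answer: 35/128

Derivation:
To return to 0 after 8 steps: need exactly 4 steps of +1 and 4 of -1.
Favorable paths: C(8,4) = 70
Total paths: 2^8 = 256
P = 70/256 = 35/128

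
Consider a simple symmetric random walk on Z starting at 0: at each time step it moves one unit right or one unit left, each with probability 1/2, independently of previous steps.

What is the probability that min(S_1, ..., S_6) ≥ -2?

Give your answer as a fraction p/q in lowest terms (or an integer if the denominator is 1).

Let f(t,s) = #length-t paths at position s with S_1..S_t all ≥ -2.
f(t,s) = f(t-1,s-1) + f(t-1,s+1) for s ≥ -2; f(t,s) = 0 for s < -2.
t=0: f(0,0)=1
t=1: f(1,-1)=1 f(1,1)=1
t=2: f(2,-2)=1 f(2,0)=2 f(2,2)=1
t=3: f(3,-1)=3 f(3,1)=3 f(3,3)=1
t=4: f(4,-2)=3 f(4,0)=6 f(4,2)=4 f(4,4)=1
t=5: f(5,-1)=9 f(5,1)=10 f(5,3)=5 f(5,5)=1
t=6: f(6,-2)=9 f(6,0)=19 f(6,2)=15 f(6,4)=6 f(6,6)=1
Σ_s f(6,s) = 50
P = 50/64 = 25/32

Answer: 25/32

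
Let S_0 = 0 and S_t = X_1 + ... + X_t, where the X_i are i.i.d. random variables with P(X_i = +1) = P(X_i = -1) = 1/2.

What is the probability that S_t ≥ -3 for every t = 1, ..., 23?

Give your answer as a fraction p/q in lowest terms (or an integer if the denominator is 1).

Answer: 156009/262144

Derivation:
Let f(t,s) = #length-t paths at position s with S_1..S_t all ≥ -3.
f(t,s) = f(t-1,s-1) + f(t-1,s+1) for s ≥ -3; f(t,s) = 0 for s < -3.
t=0: f(0,0)=1
t=1: f(1,-1)=1 f(1,1)=1
t=2: f(2,-2)=1 f(2,0)=2 f(2,2)=1
t=3: f(3,-3)=1 f(3,-1)=3 f(3,1)=3 f(3,3)=1
t=4: f(4,-2)=4 f(4,0)=6 f(4,2)=4 f(4,4)=1
t=5: f(5,-3)=4 f(5,-1)=10 f(5,1)=10 f(5,3)=5 f(5,5)=1
t=6: f(6,-2)=14 f(6,0)=20 f(6,2)=15 f(6,4)=6 f(6,6)=1
t=7: f(7,-3)=14 f(7,-1)=34 f(7,1)=35 f(7,3)=21 f(7,5)=7 f(7,7)=1
t=8: f(8,-2)=48 f(8,0)=69 f(8,2)=56 f(8,4)=28 f(8,6)=8 f(8,8)=1
t=9: f(9,-3)=48 f(9,-1)=117 f(9,1)=125 f(9,3)=84 f(9,5)=36 f(9,7)=9 f(9,9)=1
t=10: f(10,-2)=165 f(10,0)=242 f(10,2)=209 f(10,4)=120 f(10,6)=45 f(10,8)=10 f(10,10)=1
t=11: f(11,-3)=165 f(11,-1)=407 f(11,1)=451 f(11,3)=329 f(11,5)=165 f(11,7)=55 f(11,9)=11 f(11,11)=1
t=12: f(12,-2)=572 f(12,0)=858 f(12,2)=780 f(12,4)=494 f(12,6)=220 f(12,8)=66 f(12,10)=12 f(12,12)=1
t=13: f(13,-3)=572 f(13,-1)=1430 f(13,1)=1638 f(13,3)=1274 f(13,5)=714 f(13,7)=286 f(13,9)=78 f(13,11)=13 f(13,13)=1
t=14: f(14,-2)=2002 f(14,0)=3068 f(14,2)=2912 f(14,4)=1988 f(14,6)=1000 f(14,8)=364 f(14,10)=91 f(14,12)=14 f(14,14)=1
t=15: f(15,-3)=2002 f(15,-1)=5070 f(15,1)=5980 f(15,3)=4900 f(15,5)=2988 f(15,7)=1364 f(15,9)=455 f(15,11)=105 f(15,13)=15 f(15,15)=1
t=16: f(16,-2)=7072 f(16,0)=11050 f(16,2)=10880 f(16,4)=7888 f(16,6)=4352 f(16,8)=1819 f(16,10)=560 f(16,12)=120 f(16,14)=16 f(16,16)=1
t=17: f(17,-3)=7072 f(17,-1)=18122 f(17,1)=21930 f(17,3)=18768 f(17,5)=12240 f(17,7)=6171 f(17,9)=2379 f(17,11)=680 f(17,13)=136 f(17,15)=17 f(17,17)=1
t=18: f(18,-2)=25194 f(18,0)=40052 f(18,2)=40698 f(18,4)=31008 f(18,6)=18411 f(18,8)=8550 f(18,10)=3059 f(18,12)=816 f(18,14)=153 f(18,16)=18 f(18,18)=1
t=19: f(19,-3)=25194 f(19,-1)=65246 f(19,1)=80750 f(19,3)=71706 f(19,5)=49419 f(19,7)=26961 f(19,9)=11609 f(19,11)=3875 f(19,13)=969 f(19,15)=171 f(19,17)=19 f(19,19)=1
t=20: f(20,-2)=90440 f(20,0)=145996 f(20,2)=152456 f(20,4)=121125 f(20,6)=76380 f(20,8)=38570 f(20,10)=15484 f(20,12)=4844 f(20,14)=1140 f(20,16)=190 f(20,18)=20 f(20,20)=1
t=21: f(21,-3)=90440 f(21,-1)=236436 f(21,1)=298452 f(21,3)=273581 f(21,5)=197505 f(21,7)=114950 f(21,9)=54054 f(21,11)=20328 f(21,13)=5984 f(21,15)=1330 f(21,17)=210 f(21,19)=21 f(21,21)=1
t=22: f(22,-2)=326876 f(22,0)=534888 f(22,2)=572033 f(22,4)=471086 f(22,6)=312455 f(22,8)=169004 f(22,10)=74382 f(22,12)=26312 f(22,14)=7314 f(22,16)=1540 f(22,18)=231 f(22,20)=22 f(22,22)=1
t=23: f(23,-3)=326876 f(23,-1)=861764 f(23,1)=1106921 f(23,3)=1043119 f(23,5)=783541 f(23,7)=481459 f(23,9)=243386 f(23,11)=100694 f(23,13)=33626 f(23,15)=8854 f(23,17)=1771 f(23,19)=253 f(23,21)=23 f(23,23)=1
Σ_s f(23,s) = 4992288
P = 4992288/8388608 = 156009/262144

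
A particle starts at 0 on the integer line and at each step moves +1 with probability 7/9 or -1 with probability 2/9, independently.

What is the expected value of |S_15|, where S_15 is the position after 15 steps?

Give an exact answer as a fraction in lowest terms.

S_15 takes values m ≡ 1 (mod 2) with |m| ≤ 15; P(S_15=m) = C(15,(15+m)/2) · (7/9)^((15+m)/2) · (2/9)^((15-m)/2).
Distribution: P(S=-15)=32768/205891132094649, P(S=-13)=573440/68630377364883, P(S=-11)=14049280/68630377364883, P(S=-9)=639242240/205891132094649, P(S=-7)=2237347840/68630377364883, P(S=-5)=17227578368/68630377364883, P(S=-3)=301482621440/205891132094649, P(S=-1)=150741310720/22876792454961, P(S=1)=527594587520/22876792454961, P(S=3)=12926067394240/205891132094649, P(S=5)=9048247175968/68630377364883, P(S=7)=14394938689040/68630377364883, P(S=9)=50382285411640/205891132094649, P(S=11)=13564461456980/68630377364883, P(S=13)=6782230728490/68630377364883, P(S=15)=4747561509943/205891132094649
E[|S_15|] = Σ_m |m|·P(S_15=m) = 21245740107755/2541865828329

Answer: 21245740107755/2541865828329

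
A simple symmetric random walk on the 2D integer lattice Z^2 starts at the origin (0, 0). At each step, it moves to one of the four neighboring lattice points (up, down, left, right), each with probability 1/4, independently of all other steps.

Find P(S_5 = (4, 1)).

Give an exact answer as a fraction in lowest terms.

Let h be the number of horizontal steps (so 5-h are vertical). To end at (4,1) need (h+4)/2 right-steps and ((5-h)+1)/2 up-steps.
Sum over h with 4 ≤ h ≤ 4, h ≡ 0 (mod 2), 5-h ≡ 1 (mod 2):
h=4: C(5,4)·C(4,4)·C(1,1) = 5·1·1 = 5
Total favorable: 5
Total paths: 4^5 = 1024
P = 5/1024 = 5/1024

Answer: 5/1024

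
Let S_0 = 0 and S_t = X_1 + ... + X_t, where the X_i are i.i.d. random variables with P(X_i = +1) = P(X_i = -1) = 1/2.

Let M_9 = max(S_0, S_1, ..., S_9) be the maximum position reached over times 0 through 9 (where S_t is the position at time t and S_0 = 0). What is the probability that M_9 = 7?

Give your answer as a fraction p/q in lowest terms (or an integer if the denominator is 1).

Let M_9 = max(S_0,...,S_9). Use the reflection principle: for j ≥ 1, #{paths with M_9 ≥ j} = #{S_9 ≥ j} + #{S_9 ≥ j+1}.
By reflection, #{M_9 ≥ 7} = #{S_9 ≥ 7} + #{S_9 ≥ 8} = 10 + 1 = 11.
#{M_9 ≥ 8} = #{S_9 ≥ 8} + #{S_9 ≥ 9} = 1 + 1 = 2.
#{M_9 = 7} = 11 - 2 = 9.
P(M_9 = 7) = 9/512 = 9/512

Answer: 9/512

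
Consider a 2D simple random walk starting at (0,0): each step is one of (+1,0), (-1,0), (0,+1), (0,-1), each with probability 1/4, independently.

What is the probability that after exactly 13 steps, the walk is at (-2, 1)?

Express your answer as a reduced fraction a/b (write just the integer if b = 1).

Let h be the number of horizontal steps (so 13-h are vertical). To end at (-2,1) need (h-2)/2 right-steps and ((13-h)+1)/2 up-steps.
Sum over h with 2 ≤ h ≤ 12, h ≡ 0 (mod 2), 13-h ≡ 1 (mod 2):
h=2: C(13,2)·C(2,0)·C(11,6) = 78·1·462 = 36036
h=4: C(13,4)·C(4,1)·C(9,5) = 715·4·126 = 360360
h=6: C(13,6)·C(6,2)·C(7,4) = 1716·15·35 = 900900
h=8: C(13,8)·C(8,3)·C(5,3) = 1287·56·10 = 720720
h=10: C(13,10)·C(10,4)·C(3,2) = 286·210·3 = 180180
h=12: C(13,12)·C(12,5)·C(1,1) = 13·792·1 = 10296
Total favorable: 2208492
Total paths: 4^13 = 67108864
P = 2208492/67108864 = 552123/16777216

Answer: 552123/16777216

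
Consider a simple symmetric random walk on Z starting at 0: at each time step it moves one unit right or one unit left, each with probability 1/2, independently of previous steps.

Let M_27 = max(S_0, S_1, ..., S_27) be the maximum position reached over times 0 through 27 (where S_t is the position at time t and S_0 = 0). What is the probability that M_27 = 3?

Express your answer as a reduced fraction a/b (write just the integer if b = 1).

Let M_27 = max(S_0,...,S_27). Use the reflection principle: for j ≥ 1, #{paths with M_27 ≥ j} = #{S_27 ≥ j} + #{S_27 ≥ j+1}.
By reflection, #{M_27 ≥ 3} = #{S_27 ≥ 3} + #{S_27 ≥ 4} = 47050564 + 29666704 = 76717268.
#{M_27 ≥ 4} = #{S_27 ≥ 4} + #{S_27 ≥ 5} = 29666704 + 29666704 = 59333408.
#{M_27 = 3} = 76717268 - 59333408 = 17383860.
P(M_27 = 3) = 17383860/134217728 = 4345965/33554432

Answer: 4345965/33554432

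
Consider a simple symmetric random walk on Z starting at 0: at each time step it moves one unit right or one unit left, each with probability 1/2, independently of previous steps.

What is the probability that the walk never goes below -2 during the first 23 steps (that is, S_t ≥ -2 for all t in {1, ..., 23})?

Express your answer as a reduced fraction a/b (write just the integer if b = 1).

Answer: 1924111/4194304

Derivation:
Let f(t,s) = #length-t paths at position s with S_1..S_t all ≥ -2.
f(t,s) = f(t-1,s-1) + f(t-1,s+1) for s ≥ -2; f(t,s) = 0 for s < -2.
t=0: f(0,0)=1
t=1: f(1,-1)=1 f(1,1)=1
t=2: f(2,-2)=1 f(2,0)=2 f(2,2)=1
t=3: f(3,-1)=3 f(3,1)=3 f(3,3)=1
t=4: f(4,-2)=3 f(4,0)=6 f(4,2)=4 f(4,4)=1
t=5: f(5,-1)=9 f(5,1)=10 f(5,3)=5 f(5,5)=1
t=6: f(6,-2)=9 f(6,0)=19 f(6,2)=15 f(6,4)=6 f(6,6)=1
t=7: f(7,-1)=28 f(7,1)=34 f(7,3)=21 f(7,5)=7 f(7,7)=1
t=8: f(8,-2)=28 f(8,0)=62 f(8,2)=55 f(8,4)=28 f(8,6)=8 f(8,8)=1
t=9: f(9,-1)=90 f(9,1)=117 f(9,3)=83 f(9,5)=36 f(9,7)=9 f(9,9)=1
t=10: f(10,-2)=90 f(10,0)=207 f(10,2)=200 f(10,4)=119 f(10,6)=45 f(10,8)=10 f(10,10)=1
t=11: f(11,-1)=297 f(11,1)=407 f(11,3)=319 f(11,5)=164 f(11,7)=55 f(11,9)=11 f(11,11)=1
t=12: f(12,-2)=297 f(12,0)=704 f(12,2)=726 f(12,4)=483 f(12,6)=219 f(12,8)=66 f(12,10)=12 f(12,12)=1
t=13: f(13,-1)=1001 f(13,1)=1430 f(13,3)=1209 f(13,5)=702 f(13,7)=285 f(13,9)=78 f(13,11)=13 f(13,13)=1
t=14: f(14,-2)=1001 f(14,0)=2431 f(14,2)=2639 f(14,4)=1911 f(14,6)=987 f(14,8)=363 f(14,10)=91 f(14,12)=14 f(14,14)=1
t=15: f(15,-1)=3432 f(15,1)=5070 f(15,3)=4550 f(15,5)=2898 f(15,7)=1350 f(15,9)=454 f(15,11)=105 f(15,13)=15 f(15,15)=1
t=16: f(16,-2)=3432 f(16,0)=8502 f(16,2)=9620 f(16,4)=7448 f(16,6)=4248 f(16,8)=1804 f(16,10)=559 f(16,12)=120 f(16,14)=16 f(16,16)=1
t=17: f(17,-1)=11934 f(17,1)=18122 f(17,3)=17068 f(17,5)=11696 f(17,7)=6052 f(17,9)=2363 f(17,11)=679 f(17,13)=136 f(17,15)=17 f(17,17)=1
t=18: f(18,-2)=11934 f(18,0)=30056 f(18,2)=35190 f(18,4)=28764 f(18,6)=17748 f(18,8)=8415 f(18,10)=3042 f(18,12)=815 f(18,14)=153 f(18,16)=18 f(18,18)=1
t=19: f(19,-1)=41990 f(19,1)=65246 f(19,3)=63954 f(19,5)=46512 f(19,7)=26163 f(19,9)=11457 f(19,11)=3857 f(19,13)=968 f(19,15)=171 f(19,17)=19 f(19,19)=1
t=20: f(20,-2)=41990 f(20,0)=107236 f(20,2)=129200 f(20,4)=110466 f(20,6)=72675 f(20,8)=37620 f(20,10)=15314 f(20,12)=4825 f(20,14)=1139 f(20,16)=190 f(20,18)=20 f(20,20)=1
t=21: f(21,-1)=149226 f(21,1)=236436 f(21,3)=239666 f(21,5)=183141 f(21,7)=110295 f(21,9)=52934 f(21,11)=20139 f(21,13)=5964 f(21,15)=1329 f(21,17)=210 f(21,19)=21 f(21,21)=1
t=22: f(22,-2)=149226 f(22,0)=385662 f(22,2)=476102 f(22,4)=422807 f(22,6)=293436 f(22,8)=163229 f(22,10)=73073 f(22,12)=26103 f(22,14)=7293 f(22,16)=1539 f(22,18)=231 f(22,20)=22 f(22,22)=1
t=23: f(23,-1)=534888 f(23,1)=861764 f(23,3)=898909 f(23,5)=716243 f(23,7)=456665 f(23,9)=236302 f(23,11)=99176 f(23,13)=33396 f(23,15)=8832 f(23,17)=1770 f(23,19)=253 f(23,21)=23 f(23,23)=1
Σ_s f(23,s) = 3848222
P = 3848222/8388608 = 1924111/4194304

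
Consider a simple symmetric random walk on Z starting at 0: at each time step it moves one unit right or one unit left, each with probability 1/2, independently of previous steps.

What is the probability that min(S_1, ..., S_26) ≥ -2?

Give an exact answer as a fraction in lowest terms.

Let f(t,s) = #length-t paths at position s with S_1..S_t all ≥ -2.
f(t,s) = f(t-1,s-1) + f(t-1,s+1) for s ≥ -2; f(t,s) = 0 for s < -2.
t=0: f(0,0)=1
t=1: f(1,-1)=1 f(1,1)=1
t=2: f(2,-2)=1 f(2,0)=2 f(2,2)=1
t=3: f(3,-1)=3 f(3,1)=3 f(3,3)=1
t=4: f(4,-2)=3 f(4,0)=6 f(4,2)=4 f(4,4)=1
t=5: f(5,-1)=9 f(5,1)=10 f(5,3)=5 f(5,5)=1
t=6: f(6,-2)=9 f(6,0)=19 f(6,2)=15 f(6,4)=6 f(6,6)=1
t=7: f(7,-1)=28 f(7,1)=34 f(7,3)=21 f(7,5)=7 f(7,7)=1
t=8: f(8,-2)=28 f(8,0)=62 f(8,2)=55 f(8,4)=28 f(8,6)=8 f(8,8)=1
t=9: f(9,-1)=90 f(9,1)=117 f(9,3)=83 f(9,5)=36 f(9,7)=9 f(9,9)=1
t=10: f(10,-2)=90 f(10,0)=207 f(10,2)=200 f(10,4)=119 f(10,6)=45 f(10,8)=10 f(10,10)=1
t=11: f(11,-1)=297 f(11,1)=407 f(11,3)=319 f(11,5)=164 f(11,7)=55 f(11,9)=11 f(11,11)=1
t=12: f(12,-2)=297 f(12,0)=704 f(12,2)=726 f(12,4)=483 f(12,6)=219 f(12,8)=66 f(12,10)=12 f(12,12)=1
t=13: f(13,-1)=1001 f(13,1)=1430 f(13,3)=1209 f(13,5)=702 f(13,7)=285 f(13,9)=78 f(13,11)=13 f(13,13)=1
t=14: f(14,-2)=1001 f(14,0)=2431 f(14,2)=2639 f(14,4)=1911 f(14,6)=987 f(14,8)=363 f(14,10)=91 f(14,12)=14 f(14,14)=1
t=15: f(15,-1)=3432 f(15,1)=5070 f(15,3)=4550 f(15,5)=2898 f(15,7)=1350 f(15,9)=454 f(15,11)=105 f(15,13)=15 f(15,15)=1
t=16: f(16,-2)=3432 f(16,0)=8502 f(16,2)=9620 f(16,4)=7448 f(16,6)=4248 f(16,8)=1804 f(16,10)=559 f(16,12)=120 f(16,14)=16 f(16,16)=1
t=17: f(17,-1)=11934 f(17,1)=18122 f(17,3)=17068 f(17,5)=11696 f(17,7)=6052 f(17,9)=2363 f(17,11)=679 f(17,13)=136 f(17,15)=17 f(17,17)=1
t=18: f(18,-2)=11934 f(18,0)=30056 f(18,2)=35190 f(18,4)=28764 f(18,6)=17748 f(18,8)=8415 f(18,10)=3042 f(18,12)=815 f(18,14)=153 f(18,16)=18 f(18,18)=1
t=19: f(19,-1)=41990 f(19,1)=65246 f(19,3)=63954 f(19,5)=46512 f(19,7)=26163 f(19,9)=11457 f(19,11)=3857 f(19,13)=968 f(19,15)=171 f(19,17)=19 f(19,19)=1
t=20: f(20,-2)=41990 f(20,0)=107236 f(20,2)=129200 f(20,4)=110466 f(20,6)=72675 f(20,8)=37620 f(20,10)=15314 f(20,12)=4825 f(20,14)=1139 f(20,16)=190 f(20,18)=20 f(20,20)=1
t=21: f(21,-1)=149226 f(21,1)=236436 f(21,3)=239666 f(21,5)=183141 f(21,7)=110295 f(21,9)=52934 f(21,11)=20139 f(21,13)=5964 f(21,15)=1329 f(21,17)=210 f(21,19)=21 f(21,21)=1
t=22: f(22,-2)=149226 f(22,0)=385662 f(22,2)=476102 f(22,4)=422807 f(22,6)=293436 f(22,8)=163229 f(22,10)=73073 f(22,12)=26103 f(22,14)=7293 f(22,16)=1539 f(22,18)=231 f(22,20)=22 f(22,22)=1
t=23: f(23,-1)=534888 f(23,1)=861764 f(23,3)=898909 f(23,5)=716243 f(23,7)=456665 f(23,9)=236302 f(23,11)=99176 f(23,13)=33396 f(23,15)=8832 f(23,17)=1770 f(23,19)=253 f(23,21)=23 f(23,23)=1
t=24: f(24,-2)=534888 f(24,0)=1396652 f(24,2)=1760673 f(24,4)=1615152 f(24,6)=1172908 f(24,8)=692967 f(24,10)=335478 f(24,12)=132572 f(24,14)=42228 f(24,16)=10602 f(24,18)=2023 f(24,20)=276 f(24,22)=24 f(24,24)=1
t=25: f(25,-1)=1931540 f(25,1)=3157325 f(25,3)=3375825 f(25,5)=2788060 f(25,7)=1865875 f(25,9)=1028445 f(25,11)=468050 f(25,13)=174800 f(25,15)=52830 f(25,17)=12625 f(25,19)=2299 f(25,21)=300 f(25,23)=25 f(25,25)=1
t=26: f(26,-2)=1931540 f(26,0)=5088865 f(26,2)=6533150 f(26,4)=6163885 f(26,6)=4653935 f(26,8)=2894320 f(26,10)=1496495 f(26,12)=642850 f(26,14)=227630 f(26,16)=65455 f(26,18)=14924 f(26,20)=2599 f(26,22)=325 f(26,24)=26 f(26,26)=1
Σ_s f(26,s) = 29716000
P = 29716000/67108864 = 928625/2097152

Answer: 928625/2097152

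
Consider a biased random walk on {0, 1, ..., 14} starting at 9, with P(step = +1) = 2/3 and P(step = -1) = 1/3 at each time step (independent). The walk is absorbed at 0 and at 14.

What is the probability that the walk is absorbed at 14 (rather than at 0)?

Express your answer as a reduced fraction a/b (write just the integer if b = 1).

Biased walk: p = 2/3, q = 1/3, r = q/p = 1/2
Gambler's ruin: P(hit 14 before 0 | start at 9) = (1 - r^a)/(1 - r^N)
r^9 = 1/512; r^14 = 1/16384
P = (1 - 1/512) / (1 - 1/16384) = 511/512 / 16383/16384 = 16352/16383

Answer: 16352/16383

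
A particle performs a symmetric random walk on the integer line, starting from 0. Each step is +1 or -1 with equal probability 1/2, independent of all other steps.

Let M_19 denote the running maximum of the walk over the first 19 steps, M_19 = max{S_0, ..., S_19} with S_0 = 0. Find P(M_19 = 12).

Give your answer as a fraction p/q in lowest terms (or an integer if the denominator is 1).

Let M_19 = max(S_0,...,S_19). Use the reflection principle: for j ≥ 1, #{paths with M_19 ≥ j} = #{S_19 ≥ j} + #{S_19 ≥ j+1}.
By reflection, #{M_19 ≥ 12} = #{S_19 ≥ 12} + #{S_19 ≥ 13} = 1160 + 1160 = 2320.
#{M_19 ≥ 13} = #{S_19 ≥ 13} + #{S_19 ≥ 14} = 1160 + 191 = 1351.
#{M_19 = 12} = 2320 - 1351 = 969.
P(M_19 = 12) = 969/524288 = 969/524288

Answer: 969/524288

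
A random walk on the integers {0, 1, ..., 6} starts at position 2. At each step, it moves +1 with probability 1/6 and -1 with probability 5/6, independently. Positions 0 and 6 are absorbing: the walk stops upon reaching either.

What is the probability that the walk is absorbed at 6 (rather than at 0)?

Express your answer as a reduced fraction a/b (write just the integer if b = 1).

Biased walk: p = 1/6, q = 5/6, r = q/p = 5
Gambler's ruin: P(hit 6 before 0 | start at 2) = (1 - r^a)/(1 - r^N)
r^2 = 25; r^6 = 15625
P = (1 - 25) / (1 - 15625) = -24 / -15624 = 1/651

Answer: 1/651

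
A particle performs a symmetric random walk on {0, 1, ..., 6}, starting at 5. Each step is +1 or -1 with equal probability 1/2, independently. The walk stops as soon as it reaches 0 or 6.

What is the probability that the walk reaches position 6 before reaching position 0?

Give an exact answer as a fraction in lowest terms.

Answer: 5/6

Derivation:
Symmetric walk (p = 1/2): the harmonic-function argument gives P(hit 6 before 0 | start at 5) = a/N.
P = 5/6 = 5/6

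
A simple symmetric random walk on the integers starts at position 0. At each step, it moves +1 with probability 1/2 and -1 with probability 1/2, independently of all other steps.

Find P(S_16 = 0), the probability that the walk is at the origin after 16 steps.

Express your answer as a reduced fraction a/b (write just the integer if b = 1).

Answer: 6435/32768

Derivation:
To return to 0 after 16 steps: need exactly 8 steps of +1 and 8 of -1.
Favorable paths: C(16,8) = 12870
Total paths: 2^16 = 65536
P = 12870/65536 = 6435/32768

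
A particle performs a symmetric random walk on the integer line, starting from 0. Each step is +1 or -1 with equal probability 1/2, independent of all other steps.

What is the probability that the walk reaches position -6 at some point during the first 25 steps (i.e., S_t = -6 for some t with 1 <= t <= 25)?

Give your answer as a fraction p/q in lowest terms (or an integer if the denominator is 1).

Answer: 962689/4194304

Derivation:
Count via complement. Let g(t,s) = #length-t paths at position s with S_1..S_t all ≠ -6.
g(t,s) = g(t-1,s-1) + g(t-1,s+1) for s ≠ -6; g(t,-6) = 0.
t=0: g(0,0)=1
t=1: g(1,-1)=1 g(1,1)=1
t=2: g(2,-2)=1 g(2,0)=2 g(2,2)=1
t=3: g(3,-3)=1 g(3,-1)=3 g(3,1)=3 g(3,3)=1
t=4: g(4,-4)=1 g(4,-2)=4 g(4,0)=6 g(4,2)=4 g(4,4)=1
t=5: g(5,-5)=1 g(5,-3)=5 g(5,-1)=10 g(5,1)=10 g(5,3)=5 g(5,5)=1
t=6: g(6,-4)=6 g(6,-2)=15 g(6,0)=20 g(6,2)=15 g(6,4)=6 g(6,6)=1
t=7: g(7,-5)=6 g(7,-3)=21 g(7,-1)=35 g(7,1)=35 g(7,3)=21 g(7,5)=7 g(7,7)=1
t=8: g(8,-4)=27 g(8,-2)=56 g(8,0)=70 g(8,2)=56 g(8,4)=28 g(8,6)=8 g(8,8)=1
t=9: g(9,-5)=27 g(9,-3)=83 g(9,-1)=126 g(9,1)=126 g(9,3)=84 g(9,5)=36 g(9,7)=9 g(9,9)=1
t=10: g(10,-4)=110 g(10,-2)=209 g(10,0)=252 g(10,2)=210 g(10,4)=120 g(10,6)=45 g(10,8)=10 g(10,10)=1
t=11: g(11,-5)=110 g(11,-3)=319 g(11,-1)=461 g(11,1)=462 g(11,3)=330 g(11,5)=165 g(11,7)=55 g(11,9)=11 g(11,11)=1
t=12: g(12,-4)=429 g(12,-2)=780 g(12,0)=923 g(12,2)=792 g(12,4)=495 g(12,6)=220 g(12,8)=66 g(12,10)=12 g(12,12)=1
t=13: g(13,-5)=429 g(13,-3)=1209 g(13,-1)=1703 g(13,1)=1715 g(13,3)=1287 g(13,5)=715 g(13,7)=286 g(13,9)=78 g(13,11)=13 g(13,13)=1
t=14: g(14,-4)=1638 g(14,-2)=2912 g(14,0)=3418 g(14,2)=3002 g(14,4)=2002 g(14,6)=1001 g(14,8)=364 g(14,10)=91 g(14,12)=14 g(14,14)=1
t=15: g(15,-5)=1638 g(15,-3)=4550 g(15,-1)=6330 g(15,1)=6420 g(15,3)=5004 g(15,5)=3003 g(15,7)=1365 g(15,9)=455 g(15,11)=105 g(15,13)=15 g(15,15)=1
t=16: g(16,-4)=6188 g(16,-2)=10880 g(16,0)=12750 g(16,2)=11424 g(16,4)=8007 g(16,6)=4368 g(16,8)=1820 g(16,10)=560 g(16,12)=120 g(16,14)=16 g(16,16)=1
t=17: g(17,-5)=6188 g(17,-3)=17068 g(17,-1)=23630 g(17,1)=24174 g(17,3)=19431 g(17,5)=12375 g(17,7)=6188 g(17,9)=2380 g(17,11)=680 g(17,13)=136 g(17,15)=17 g(17,17)=1
t=18: g(18,-4)=23256 g(18,-2)=40698 g(18,0)=47804 g(18,2)=43605 g(18,4)=31806 g(18,6)=18563 g(18,8)=8568 g(18,10)=3060 g(18,12)=816 g(18,14)=153 g(18,16)=18 g(18,18)=1
t=19: g(19,-5)=23256 g(19,-3)=63954 g(19,-1)=88502 g(19,1)=91409 g(19,3)=75411 g(19,5)=50369 g(19,7)=27131 g(19,9)=11628 g(19,11)=3876 g(19,13)=969 g(19,15)=171 g(19,17)=19 g(19,19)=1
t=20: g(20,-4)=87210 g(20,-2)=152456 g(20,0)=179911 g(20,2)=166820 g(20,4)=125780 g(20,6)=77500 g(20,8)=38759 g(20,10)=15504 g(20,12)=4845 g(20,14)=1140 g(20,16)=190 g(20,18)=20 g(20,20)=1
t=21: g(21,-5)=87210 g(21,-3)=239666 g(21,-1)=332367 g(21,1)=346731 g(21,3)=292600 g(21,5)=203280 g(21,7)=116259 g(21,9)=54263 g(21,11)=20349 g(21,13)=5985 g(21,15)=1330 g(21,17)=210 g(21,19)=21 g(21,21)=1
t=22: g(22,-4)=326876 g(22,-2)=572033 g(22,0)=679098 g(22,2)=639331 g(22,4)=495880 g(22,6)=319539 g(22,8)=170522 g(22,10)=74612 g(22,12)=26334 g(22,14)=7315 g(22,16)=1540 g(22,18)=231 g(22,20)=22 g(22,22)=1
t=23: g(23,-5)=326876 g(23,-3)=898909 g(23,-1)=1251131 g(23,1)=1318429 g(23,3)=1135211 g(23,5)=815419 g(23,7)=490061 g(23,9)=245134 g(23,11)=100946 g(23,13)=33649 g(23,15)=8855 g(23,17)=1771 g(23,19)=253 g(23,21)=23 g(23,23)=1
t=24: g(24,-4)=1225785 g(24,-2)=2150040 g(24,0)=2569560 g(24,2)=2453640 g(24,4)=1950630 g(24,6)=1305480 g(24,8)=735195 g(24,10)=346080 g(24,12)=134595 g(24,14)=42504 g(24,16)=10626 g(24,18)=2024 g(24,20)=276 g(24,22)=24 g(24,24)=1
t=25: g(25,-5)=1225785 g(25,-3)=3375825 g(25,-1)=4719600 g(25,1)=5023200 g(25,3)=4404270 g(25,5)=3256110 g(25,7)=2040675 g(25,9)=1081275 g(25,11)=480675 g(25,13)=177099 g(25,15)=53130 g(25,17)=12650 g(25,19)=2300 g(25,21)=300 g(25,23)=25 g(25,25)=1
Paths never hitting -6: Σ_s g(25,s) = 25852920
Paths hitting -6: 2^25 - 25852920 = 7701512
P = 7701512/33554432 = 962689/4194304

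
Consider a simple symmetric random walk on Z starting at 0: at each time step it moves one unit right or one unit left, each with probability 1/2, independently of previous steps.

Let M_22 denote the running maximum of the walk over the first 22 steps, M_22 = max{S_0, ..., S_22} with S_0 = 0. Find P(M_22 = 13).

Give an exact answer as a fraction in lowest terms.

Let M_22 = max(S_0,...,S_22). Use the reflection principle: for j ≥ 1, #{paths with M_22 ≥ j} = #{S_22 ≥ j} + #{S_22 ≥ j+1}.
By reflection, #{M_22 ≥ 13} = #{S_22 ≥ 13} + #{S_22 ≥ 14} = 9109 + 9109 = 18218.
#{M_22 ≥ 14} = #{S_22 ≥ 14} + #{S_22 ≥ 15} = 9109 + 1794 = 10903.
#{M_22 = 13} = 18218 - 10903 = 7315.
P(M_22 = 13) = 7315/4194304 = 7315/4194304

Answer: 7315/4194304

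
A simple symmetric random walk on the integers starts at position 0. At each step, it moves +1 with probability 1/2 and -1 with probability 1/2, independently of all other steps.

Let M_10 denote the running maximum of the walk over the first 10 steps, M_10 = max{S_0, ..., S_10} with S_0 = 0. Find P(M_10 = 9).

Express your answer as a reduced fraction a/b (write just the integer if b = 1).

Let M_10 = max(S_0,...,S_10). Use the reflection principle: for j ≥ 1, #{paths with M_10 ≥ j} = #{S_10 ≥ j} + #{S_10 ≥ j+1}.
By reflection, #{M_10 ≥ 9} = #{S_10 ≥ 9} + #{S_10 ≥ 10} = 1 + 1 = 2.
#{M_10 ≥ 10} = #{S_10 ≥ 10} + #{S_10 ≥ 11} = 1 + 0 = 1.
#{M_10 = 9} = 2 - 1 = 1.
P(M_10 = 9) = 1/1024 = 1/1024

Answer: 1/1024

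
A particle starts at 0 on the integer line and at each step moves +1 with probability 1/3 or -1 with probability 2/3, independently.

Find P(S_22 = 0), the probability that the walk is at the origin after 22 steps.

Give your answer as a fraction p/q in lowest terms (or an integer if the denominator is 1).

To be at 0 after 22 steps: need exactly 11 steps of +1 and 11 of -1.
Number of such sequences: C(22,11) = 705432
Each has probability (1/3)^11 · (2/3)^11 = 2048/31381059609
P = 705432 · 2048/31381059609 = 481574912/10460353203

Answer: 481574912/10460353203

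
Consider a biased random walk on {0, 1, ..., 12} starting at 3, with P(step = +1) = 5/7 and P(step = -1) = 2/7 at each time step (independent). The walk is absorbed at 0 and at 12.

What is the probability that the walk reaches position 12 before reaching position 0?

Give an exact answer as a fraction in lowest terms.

Answer: 1953125/2086637

Derivation:
Biased walk: p = 5/7, q = 2/7, r = q/p = 2/5
Gambler's ruin: P(hit 12 before 0 | start at 3) = (1 - r^a)/(1 - r^N)
r^3 = 8/125; r^12 = 4096/244140625
P = (1 - 8/125) / (1 - 4096/244140625) = 117/125 / 244136529/244140625 = 1953125/2086637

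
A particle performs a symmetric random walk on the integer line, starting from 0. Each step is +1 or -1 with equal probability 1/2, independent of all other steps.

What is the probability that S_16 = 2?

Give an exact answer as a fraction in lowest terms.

Answer: 715/4096

Derivation:
To reach position 2 after 16 steps: need 9 steps of +1 and 7 of -1.
Favorable paths: C(16,9) = 11440
Total paths: 2^16 = 65536
P = 11440/65536 = 715/4096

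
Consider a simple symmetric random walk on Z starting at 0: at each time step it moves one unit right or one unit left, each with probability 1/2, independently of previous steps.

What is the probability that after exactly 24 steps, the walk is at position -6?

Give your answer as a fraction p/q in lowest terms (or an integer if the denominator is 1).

To reach position -6 after 24 steps: need 9 steps of +1 and 15 of -1.
Favorable paths: C(24,9) = 1307504
Total paths: 2^24 = 16777216
P = 1307504/16777216 = 81719/1048576

Answer: 81719/1048576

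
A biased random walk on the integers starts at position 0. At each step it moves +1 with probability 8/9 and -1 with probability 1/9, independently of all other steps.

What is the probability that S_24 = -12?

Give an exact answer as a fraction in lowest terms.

Answer: 35283533824/79766443076872509863361

Derivation:
To reach position -12 after 24 steps: need 6 steps of +1 and 18 steps of -1.
Number of such sequences: C(24,6) = 134596
Each has probability (8/9)^6 · (1/9)^18 = 262144/79766443076872509863361
P = 134596 · 262144/79766443076872509863361 = 35283533824/79766443076872509863361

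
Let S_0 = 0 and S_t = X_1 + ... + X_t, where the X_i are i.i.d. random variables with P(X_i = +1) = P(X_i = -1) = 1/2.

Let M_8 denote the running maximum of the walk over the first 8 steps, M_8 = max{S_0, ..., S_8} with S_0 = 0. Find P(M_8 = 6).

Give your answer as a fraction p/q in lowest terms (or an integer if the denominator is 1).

Answer: 1/32

Derivation:
Let M_8 = max(S_0,...,S_8). Use the reflection principle: for j ≥ 1, #{paths with M_8 ≥ j} = #{S_8 ≥ j} + #{S_8 ≥ j+1}.
By reflection, #{M_8 ≥ 6} = #{S_8 ≥ 6} + #{S_8 ≥ 7} = 9 + 1 = 10.
#{M_8 ≥ 7} = #{S_8 ≥ 7} + #{S_8 ≥ 8} = 1 + 1 = 2.
#{M_8 = 6} = 10 - 2 = 8.
P(M_8 = 6) = 8/256 = 1/32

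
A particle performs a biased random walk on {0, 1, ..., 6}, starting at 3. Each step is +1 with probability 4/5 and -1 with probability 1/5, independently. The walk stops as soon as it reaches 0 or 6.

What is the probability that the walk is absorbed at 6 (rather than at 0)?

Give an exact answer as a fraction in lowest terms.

Answer: 64/65

Derivation:
Biased walk: p = 4/5, q = 1/5, r = q/p = 1/4
Gambler's ruin: P(hit 6 before 0 | start at 3) = (1 - r^a)/(1 - r^N)
r^3 = 1/64; r^6 = 1/4096
P = (1 - 1/64) / (1 - 1/4096) = 63/64 / 4095/4096 = 64/65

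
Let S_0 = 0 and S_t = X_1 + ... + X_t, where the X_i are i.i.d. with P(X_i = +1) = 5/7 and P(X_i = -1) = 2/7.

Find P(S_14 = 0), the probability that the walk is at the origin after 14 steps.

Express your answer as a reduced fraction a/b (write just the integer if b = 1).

Answer: 34320000000/678223072849

Derivation:
To be at 0 after 14 steps: need exactly 7 steps of +1 and 7 of -1.
Number of such sequences: C(14,7) = 3432
Each has probability (5/7)^7 · (2/7)^7 = 10000000/678223072849
P = 3432 · 10000000/678223072849 = 34320000000/678223072849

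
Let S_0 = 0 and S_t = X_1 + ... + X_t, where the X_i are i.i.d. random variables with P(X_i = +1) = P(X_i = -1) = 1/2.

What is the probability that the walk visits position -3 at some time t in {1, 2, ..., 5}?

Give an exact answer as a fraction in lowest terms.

Count via complement. Let g(t,s) = #length-t paths at position s with S_1..S_t all ≠ -3.
g(t,s) = g(t-1,s-1) + g(t-1,s+1) for s ≠ -3; g(t,-3) = 0.
t=0: g(0,0)=1
t=1: g(1,-1)=1 g(1,1)=1
t=2: g(2,-2)=1 g(2,0)=2 g(2,2)=1
t=3: g(3,-1)=3 g(3,1)=3 g(3,3)=1
t=4: g(4,-2)=3 g(4,0)=6 g(4,2)=4 g(4,4)=1
t=5: g(5,-1)=9 g(5,1)=10 g(5,3)=5 g(5,5)=1
Paths never hitting -3: Σ_s g(5,s) = 25
Paths hitting -3: 2^5 - 25 = 7
P = 7/32 = 7/32

Answer: 7/32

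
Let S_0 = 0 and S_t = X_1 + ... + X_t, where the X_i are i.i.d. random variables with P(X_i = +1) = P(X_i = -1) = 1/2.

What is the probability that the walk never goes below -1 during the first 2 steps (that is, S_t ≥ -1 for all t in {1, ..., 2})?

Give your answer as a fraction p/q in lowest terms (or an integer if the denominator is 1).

Let f(t,s) = #length-t paths at position s with S_1..S_t all ≥ -1.
f(t,s) = f(t-1,s-1) + f(t-1,s+1) for s ≥ -1; f(t,s) = 0 for s < -1.
t=0: f(0,0)=1
t=1: f(1,-1)=1 f(1,1)=1
t=2: f(2,0)=2 f(2,2)=1
Σ_s f(2,s) = 3
P = 3/4 = 3/4

Answer: 3/4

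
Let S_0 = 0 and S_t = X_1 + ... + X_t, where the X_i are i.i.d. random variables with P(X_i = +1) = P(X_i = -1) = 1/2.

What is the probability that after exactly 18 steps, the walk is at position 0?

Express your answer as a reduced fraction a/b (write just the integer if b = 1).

To return to 0 after 18 steps: need exactly 9 steps of +1 and 9 of -1.
Favorable paths: C(18,9) = 48620
Total paths: 2^18 = 262144
P = 48620/262144 = 12155/65536

Answer: 12155/65536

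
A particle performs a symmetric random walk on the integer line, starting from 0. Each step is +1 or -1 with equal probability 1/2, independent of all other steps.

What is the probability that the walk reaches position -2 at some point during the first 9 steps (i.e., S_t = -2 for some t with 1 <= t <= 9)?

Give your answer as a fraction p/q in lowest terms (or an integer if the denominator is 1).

Answer: 65/128

Derivation:
Count via complement. Let g(t,s) = #length-t paths at position s with S_1..S_t all ≠ -2.
g(t,s) = g(t-1,s-1) + g(t-1,s+1) for s ≠ -2; g(t,-2) = 0.
t=0: g(0,0)=1
t=1: g(1,-1)=1 g(1,1)=1
t=2: g(2,0)=2 g(2,2)=1
t=3: g(3,-1)=2 g(3,1)=3 g(3,3)=1
t=4: g(4,0)=5 g(4,2)=4 g(4,4)=1
t=5: g(5,-1)=5 g(5,1)=9 g(5,3)=5 g(5,5)=1
t=6: g(6,0)=14 g(6,2)=14 g(6,4)=6 g(6,6)=1
t=7: g(7,-1)=14 g(7,1)=28 g(7,3)=20 g(7,5)=7 g(7,7)=1
t=8: g(8,0)=42 g(8,2)=48 g(8,4)=27 g(8,6)=8 g(8,8)=1
t=9: g(9,-1)=42 g(9,1)=90 g(9,3)=75 g(9,5)=35 g(9,7)=9 g(9,9)=1
Paths never hitting -2: Σ_s g(9,s) = 252
Paths hitting -2: 2^9 - 252 = 260
P = 260/512 = 65/128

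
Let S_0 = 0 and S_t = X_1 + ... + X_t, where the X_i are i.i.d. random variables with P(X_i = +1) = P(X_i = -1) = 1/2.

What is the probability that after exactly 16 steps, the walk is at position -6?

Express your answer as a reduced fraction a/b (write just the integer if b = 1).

To reach position -6 after 16 steps: need 5 steps of +1 and 11 of -1.
Favorable paths: C(16,5) = 4368
Total paths: 2^16 = 65536
P = 4368/65536 = 273/4096

Answer: 273/4096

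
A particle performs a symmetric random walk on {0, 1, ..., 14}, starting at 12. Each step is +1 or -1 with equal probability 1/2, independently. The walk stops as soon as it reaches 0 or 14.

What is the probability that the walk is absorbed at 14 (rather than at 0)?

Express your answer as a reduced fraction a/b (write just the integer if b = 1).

Symmetric walk (p = 1/2): the harmonic-function argument gives P(hit 14 before 0 | start at 12) = a/N.
P = 12/14 = 6/7

Answer: 6/7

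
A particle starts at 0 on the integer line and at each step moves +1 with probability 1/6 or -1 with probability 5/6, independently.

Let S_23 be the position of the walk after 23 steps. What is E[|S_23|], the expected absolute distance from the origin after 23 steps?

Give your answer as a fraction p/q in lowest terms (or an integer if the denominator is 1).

Answer: 252279476082920281/16452712980283392

Derivation:
S_23 takes values m ≡ 1 (mod 2) with |m| ≤ 23; P(S_23=m) = C(23,(23+m)/2) · (1/6)^((23+m)/2) · (5/6)^((23-m)/2).
Distribution: P(S=-23)=11920928955078125/789730223053602816, P(S=-21)=54836273193359375/789730223053602816, P(S=-19)=120639801025390625/789730223053602816, P(S=-17)=168895721435546875/789730223053602816, P(S=-15)=168895721435546875/789730223053602816, P(S=-13)=128360748291015625/789730223053602816, P(S=-11)=25672149658203125/263243407684534272, P(S=-9)=12469329833984375/263243407684534272, P(S=-7)=2493865966796875/131621703842267136, P(S=-5)=2493865966796875/394865111526801408, P(S=-3)=698282470703125/394865111526801408, P(S=-1)=165048583984375/394865111526801408, P(S=1)=33009716796875/394865111526801408, P(S=3)=5586259765625/394865111526801408, P(S=5)=798037109375/394865111526801408, P(S=7)=31921484375/131621703842267136, P(S=9)=6384296875/263243407684534272, P(S=11)=525765625/263243407684534272, P(S=13)=105153125/789730223053602816, P(S=15)=5534375/789730223053602816, P(S=17)=221375/789730223053602816, P(S=19)=6325/789730223053602816, P(S=21)=115/789730223053602816, P(S=23)=1/789730223053602816
E[|S_23|] = Σ_m |m|·P(S_23=m) = 252279476082920281/16452712980283392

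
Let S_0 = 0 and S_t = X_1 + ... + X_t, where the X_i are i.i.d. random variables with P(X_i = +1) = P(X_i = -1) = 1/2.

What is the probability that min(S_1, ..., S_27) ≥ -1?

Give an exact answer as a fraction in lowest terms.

Answer: 5014575/16777216

Derivation:
Let f(t,s) = #length-t paths at position s with S_1..S_t all ≥ -1.
f(t,s) = f(t-1,s-1) + f(t-1,s+1) for s ≥ -1; f(t,s) = 0 for s < -1.
t=0: f(0,0)=1
t=1: f(1,-1)=1 f(1,1)=1
t=2: f(2,0)=2 f(2,2)=1
t=3: f(3,-1)=2 f(3,1)=3 f(3,3)=1
t=4: f(4,0)=5 f(4,2)=4 f(4,4)=1
t=5: f(5,-1)=5 f(5,1)=9 f(5,3)=5 f(5,5)=1
t=6: f(6,0)=14 f(6,2)=14 f(6,4)=6 f(6,6)=1
t=7: f(7,-1)=14 f(7,1)=28 f(7,3)=20 f(7,5)=7 f(7,7)=1
t=8: f(8,0)=42 f(8,2)=48 f(8,4)=27 f(8,6)=8 f(8,8)=1
t=9: f(9,-1)=42 f(9,1)=90 f(9,3)=75 f(9,5)=35 f(9,7)=9 f(9,9)=1
t=10: f(10,0)=132 f(10,2)=165 f(10,4)=110 f(10,6)=44 f(10,8)=10 f(10,10)=1
t=11: f(11,-1)=132 f(11,1)=297 f(11,3)=275 f(11,5)=154 f(11,7)=54 f(11,9)=11 f(11,11)=1
t=12: f(12,0)=429 f(12,2)=572 f(12,4)=429 f(12,6)=208 f(12,8)=65 f(12,10)=12 f(12,12)=1
t=13: f(13,-1)=429 f(13,1)=1001 f(13,3)=1001 f(13,5)=637 f(13,7)=273 f(13,9)=77 f(13,11)=13 f(13,13)=1
t=14: f(14,0)=1430 f(14,2)=2002 f(14,4)=1638 f(14,6)=910 f(14,8)=350 f(14,10)=90 f(14,12)=14 f(14,14)=1
t=15: f(15,-1)=1430 f(15,1)=3432 f(15,3)=3640 f(15,5)=2548 f(15,7)=1260 f(15,9)=440 f(15,11)=104 f(15,13)=15 f(15,15)=1
t=16: f(16,0)=4862 f(16,2)=7072 f(16,4)=6188 f(16,6)=3808 f(16,8)=1700 f(16,10)=544 f(16,12)=119 f(16,14)=16 f(16,16)=1
t=17: f(17,-1)=4862 f(17,1)=11934 f(17,3)=13260 f(17,5)=9996 f(17,7)=5508 f(17,9)=2244 f(17,11)=663 f(17,13)=135 f(17,15)=17 f(17,17)=1
t=18: f(18,0)=16796 f(18,2)=25194 f(18,4)=23256 f(18,6)=15504 f(18,8)=7752 f(18,10)=2907 f(18,12)=798 f(18,14)=152 f(18,16)=18 f(18,18)=1
t=19: f(19,-1)=16796 f(19,1)=41990 f(19,3)=48450 f(19,5)=38760 f(19,7)=23256 f(19,9)=10659 f(19,11)=3705 f(19,13)=950 f(19,15)=170 f(19,17)=19 f(19,19)=1
t=20: f(20,0)=58786 f(20,2)=90440 f(20,4)=87210 f(20,6)=62016 f(20,8)=33915 f(20,10)=14364 f(20,12)=4655 f(20,14)=1120 f(20,16)=189 f(20,18)=20 f(20,20)=1
t=21: f(21,-1)=58786 f(21,1)=149226 f(21,3)=177650 f(21,5)=149226 f(21,7)=95931 f(21,9)=48279 f(21,11)=19019 f(21,13)=5775 f(21,15)=1309 f(21,17)=209 f(21,19)=21 f(21,21)=1
t=22: f(22,0)=208012 f(22,2)=326876 f(22,4)=326876 f(22,6)=245157 f(22,8)=144210 f(22,10)=67298 f(22,12)=24794 f(22,14)=7084 f(22,16)=1518 f(22,18)=230 f(22,20)=22 f(22,22)=1
t=23: f(23,-1)=208012 f(23,1)=534888 f(23,3)=653752 f(23,5)=572033 f(23,7)=389367 f(23,9)=211508 f(23,11)=92092 f(23,13)=31878 f(23,15)=8602 f(23,17)=1748 f(23,19)=252 f(23,21)=23 f(23,23)=1
t=24: f(24,0)=742900 f(24,2)=1188640 f(24,4)=1225785 f(24,6)=961400 f(24,8)=600875 f(24,10)=303600 f(24,12)=123970 f(24,14)=40480 f(24,16)=10350 f(24,18)=2000 f(24,20)=275 f(24,22)=24 f(24,24)=1
t=25: f(25,-1)=742900 f(25,1)=1931540 f(25,3)=2414425 f(25,5)=2187185 f(25,7)=1562275 f(25,9)=904475 f(25,11)=427570 f(25,13)=164450 f(25,15)=50830 f(25,17)=12350 f(25,19)=2275 f(25,21)=299 f(25,23)=25 f(25,25)=1
t=26: f(26,0)=2674440 f(26,2)=4345965 f(26,4)=4601610 f(26,6)=3749460 f(26,8)=2466750 f(26,10)=1332045 f(26,12)=592020 f(26,14)=215280 f(26,16)=63180 f(26,18)=14625 f(26,20)=2574 f(26,22)=324 f(26,24)=26 f(26,26)=1
t=27: f(27,-1)=2674440 f(27,1)=7020405 f(27,3)=8947575 f(27,5)=8351070 f(27,7)=6216210 f(27,9)=3798795 f(27,11)=1924065 f(27,13)=807300 f(27,15)=278460 f(27,17)=77805 f(27,19)=17199 f(27,21)=2898 f(27,23)=350 f(27,25)=27 f(27,27)=1
Σ_s f(27,s) = 40116600
P = 40116600/134217728 = 5014575/16777216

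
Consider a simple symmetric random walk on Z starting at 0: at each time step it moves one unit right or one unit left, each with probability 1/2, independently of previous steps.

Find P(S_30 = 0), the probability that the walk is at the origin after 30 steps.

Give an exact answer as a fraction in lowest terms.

To return to 0 after 30 steps: need exactly 15 steps of +1 and 15 of -1.
Favorable paths: C(30,15) = 155117520
Total paths: 2^30 = 1073741824
P = 155117520/1073741824 = 9694845/67108864

Answer: 9694845/67108864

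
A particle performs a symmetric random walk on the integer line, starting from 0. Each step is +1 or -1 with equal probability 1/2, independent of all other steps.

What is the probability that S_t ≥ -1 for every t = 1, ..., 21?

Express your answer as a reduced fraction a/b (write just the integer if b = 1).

Answer: 88179/262144

Derivation:
Let f(t,s) = #length-t paths at position s with S_1..S_t all ≥ -1.
f(t,s) = f(t-1,s-1) + f(t-1,s+1) for s ≥ -1; f(t,s) = 0 for s < -1.
t=0: f(0,0)=1
t=1: f(1,-1)=1 f(1,1)=1
t=2: f(2,0)=2 f(2,2)=1
t=3: f(3,-1)=2 f(3,1)=3 f(3,3)=1
t=4: f(4,0)=5 f(4,2)=4 f(4,4)=1
t=5: f(5,-1)=5 f(5,1)=9 f(5,3)=5 f(5,5)=1
t=6: f(6,0)=14 f(6,2)=14 f(6,4)=6 f(6,6)=1
t=7: f(7,-1)=14 f(7,1)=28 f(7,3)=20 f(7,5)=7 f(7,7)=1
t=8: f(8,0)=42 f(8,2)=48 f(8,4)=27 f(8,6)=8 f(8,8)=1
t=9: f(9,-1)=42 f(9,1)=90 f(9,3)=75 f(9,5)=35 f(9,7)=9 f(9,9)=1
t=10: f(10,0)=132 f(10,2)=165 f(10,4)=110 f(10,6)=44 f(10,8)=10 f(10,10)=1
t=11: f(11,-1)=132 f(11,1)=297 f(11,3)=275 f(11,5)=154 f(11,7)=54 f(11,9)=11 f(11,11)=1
t=12: f(12,0)=429 f(12,2)=572 f(12,4)=429 f(12,6)=208 f(12,8)=65 f(12,10)=12 f(12,12)=1
t=13: f(13,-1)=429 f(13,1)=1001 f(13,3)=1001 f(13,5)=637 f(13,7)=273 f(13,9)=77 f(13,11)=13 f(13,13)=1
t=14: f(14,0)=1430 f(14,2)=2002 f(14,4)=1638 f(14,6)=910 f(14,8)=350 f(14,10)=90 f(14,12)=14 f(14,14)=1
t=15: f(15,-1)=1430 f(15,1)=3432 f(15,3)=3640 f(15,5)=2548 f(15,7)=1260 f(15,9)=440 f(15,11)=104 f(15,13)=15 f(15,15)=1
t=16: f(16,0)=4862 f(16,2)=7072 f(16,4)=6188 f(16,6)=3808 f(16,8)=1700 f(16,10)=544 f(16,12)=119 f(16,14)=16 f(16,16)=1
t=17: f(17,-1)=4862 f(17,1)=11934 f(17,3)=13260 f(17,5)=9996 f(17,7)=5508 f(17,9)=2244 f(17,11)=663 f(17,13)=135 f(17,15)=17 f(17,17)=1
t=18: f(18,0)=16796 f(18,2)=25194 f(18,4)=23256 f(18,6)=15504 f(18,8)=7752 f(18,10)=2907 f(18,12)=798 f(18,14)=152 f(18,16)=18 f(18,18)=1
t=19: f(19,-1)=16796 f(19,1)=41990 f(19,3)=48450 f(19,5)=38760 f(19,7)=23256 f(19,9)=10659 f(19,11)=3705 f(19,13)=950 f(19,15)=170 f(19,17)=19 f(19,19)=1
t=20: f(20,0)=58786 f(20,2)=90440 f(20,4)=87210 f(20,6)=62016 f(20,8)=33915 f(20,10)=14364 f(20,12)=4655 f(20,14)=1120 f(20,16)=189 f(20,18)=20 f(20,20)=1
t=21: f(21,-1)=58786 f(21,1)=149226 f(21,3)=177650 f(21,5)=149226 f(21,7)=95931 f(21,9)=48279 f(21,11)=19019 f(21,13)=5775 f(21,15)=1309 f(21,17)=209 f(21,19)=21 f(21,21)=1
Σ_s f(21,s) = 705432
P = 705432/2097152 = 88179/262144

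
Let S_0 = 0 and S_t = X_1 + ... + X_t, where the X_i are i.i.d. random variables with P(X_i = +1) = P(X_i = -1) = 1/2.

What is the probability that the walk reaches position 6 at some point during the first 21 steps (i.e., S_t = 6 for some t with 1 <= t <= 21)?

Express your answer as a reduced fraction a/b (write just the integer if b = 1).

Count via complement. Let g(t,s) = #length-t paths at position s with S_1..S_t all ≠ 6.
g(t,s) = g(t-1,s-1) + g(t-1,s+1) for s ≠ 6; g(t,6) = 0.
t=0: g(0,0)=1
t=1: g(1,-1)=1 g(1,1)=1
t=2: g(2,-2)=1 g(2,0)=2 g(2,2)=1
t=3: g(3,-3)=1 g(3,-1)=3 g(3,1)=3 g(3,3)=1
t=4: g(4,-4)=1 g(4,-2)=4 g(4,0)=6 g(4,2)=4 g(4,4)=1
t=5: g(5,-5)=1 g(5,-3)=5 g(5,-1)=10 g(5,1)=10 g(5,3)=5 g(5,5)=1
t=6: g(6,-6)=1 g(6,-4)=6 g(6,-2)=15 g(6,0)=20 g(6,2)=15 g(6,4)=6
t=7: g(7,-7)=1 g(7,-5)=7 g(7,-3)=21 g(7,-1)=35 g(7,1)=35 g(7,3)=21 g(7,5)=6
t=8: g(8,-8)=1 g(8,-6)=8 g(8,-4)=28 g(8,-2)=56 g(8,0)=70 g(8,2)=56 g(8,4)=27
t=9: g(9,-9)=1 g(9,-7)=9 g(9,-5)=36 g(9,-3)=84 g(9,-1)=126 g(9,1)=126 g(9,3)=83 g(9,5)=27
t=10: g(10,-10)=1 g(10,-8)=10 g(10,-6)=45 g(10,-4)=120 g(10,-2)=210 g(10,0)=252 g(10,2)=209 g(10,4)=110
t=11: g(11,-11)=1 g(11,-9)=11 g(11,-7)=55 g(11,-5)=165 g(11,-3)=330 g(11,-1)=462 g(11,1)=461 g(11,3)=319 g(11,5)=110
t=12: g(12,-12)=1 g(12,-10)=12 g(12,-8)=66 g(12,-6)=220 g(12,-4)=495 g(12,-2)=792 g(12,0)=923 g(12,2)=780 g(12,4)=429
t=13: g(13,-13)=1 g(13,-11)=13 g(13,-9)=78 g(13,-7)=286 g(13,-5)=715 g(13,-3)=1287 g(13,-1)=1715 g(13,1)=1703 g(13,3)=1209 g(13,5)=429
t=14: g(14,-14)=1 g(14,-12)=14 g(14,-10)=91 g(14,-8)=364 g(14,-6)=1001 g(14,-4)=2002 g(14,-2)=3002 g(14,0)=3418 g(14,2)=2912 g(14,4)=1638
t=15: g(15,-15)=1 g(15,-13)=15 g(15,-11)=105 g(15,-9)=455 g(15,-7)=1365 g(15,-5)=3003 g(15,-3)=5004 g(15,-1)=6420 g(15,1)=6330 g(15,3)=4550 g(15,5)=1638
t=16: g(16,-16)=1 g(16,-14)=16 g(16,-12)=120 g(16,-10)=560 g(16,-8)=1820 g(16,-6)=4368 g(16,-4)=8007 g(16,-2)=11424 g(16,0)=12750 g(16,2)=10880 g(16,4)=6188
t=17: g(17,-17)=1 g(17,-15)=17 g(17,-13)=136 g(17,-11)=680 g(17,-9)=2380 g(17,-7)=6188 g(17,-5)=12375 g(17,-3)=19431 g(17,-1)=24174 g(17,1)=23630 g(17,3)=17068 g(17,5)=6188
t=18: g(18,-18)=1 g(18,-16)=18 g(18,-14)=153 g(18,-12)=816 g(18,-10)=3060 g(18,-8)=8568 g(18,-6)=18563 g(18,-4)=31806 g(18,-2)=43605 g(18,0)=47804 g(18,2)=40698 g(18,4)=23256
t=19: g(19,-19)=1 g(19,-17)=19 g(19,-15)=171 g(19,-13)=969 g(19,-11)=3876 g(19,-9)=11628 g(19,-7)=27131 g(19,-5)=50369 g(19,-3)=75411 g(19,-1)=91409 g(19,1)=88502 g(19,3)=63954 g(19,5)=23256
t=20: g(20,-20)=1 g(20,-18)=20 g(20,-16)=190 g(20,-14)=1140 g(20,-12)=4845 g(20,-10)=15504 g(20,-8)=38759 g(20,-6)=77500 g(20,-4)=125780 g(20,-2)=166820 g(20,0)=179911 g(20,2)=152456 g(20,4)=87210
t=21: g(21,-21)=1 g(21,-19)=21 g(21,-17)=210 g(21,-15)=1330 g(21,-13)=5985 g(21,-11)=20349 g(21,-9)=54263 g(21,-7)=116259 g(21,-5)=203280 g(21,-3)=292600 g(21,-1)=346731 g(21,1)=332367 g(21,3)=239666 g(21,5)=87210
Paths never hitting 6: Σ_s g(21,s) = 1700272
Paths hitting 6: 2^21 - 1700272 = 396880
P = 396880/2097152 = 24805/131072

Answer: 24805/131072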